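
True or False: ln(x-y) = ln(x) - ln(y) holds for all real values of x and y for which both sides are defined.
False.

Claim: ln(x-y) = ln(x) - ln(y).
Test a specific point where both sides are defined: x = 5, y = 1/2.
LHS = ln(x-y) ≈ 1.5041
RHS = ln(x) - ln(y) ≈ 2.3026
Since 1.5041 ≠ 2.3026, the equation fails at this point, so it cannot hold for all real values of x and y for which both sides are defined.
ln(x) - ln(y) = ln(x/y), not ln(x-y).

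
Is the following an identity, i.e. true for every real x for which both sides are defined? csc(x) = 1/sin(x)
Yes, this is an identity.

Claim: csc(x) = 1/sin(x).
Reasoning: csc(x) is by definition the reciprocal of sin(x), wherever sin(x) ≠ 0.
So the two sides agree for every real x for which both sides are defined.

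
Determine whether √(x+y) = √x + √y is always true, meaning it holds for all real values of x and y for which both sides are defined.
No, this is NOT an identity.

Claim: √(x+y) = √x + √y.
Test a specific point where both sides are defined: x = 3/2, y = 1.
LHS = √(x+y) ≈ 1.5811
RHS = √x + √y ≈ 2.2247
Since 1.5811 ≠ 2.2247, the equation fails at this point, so it cannot hold for all real values of x and y for which both sides are defined.
Squaring the right side gives x + 2√(xy) + y, not x + y.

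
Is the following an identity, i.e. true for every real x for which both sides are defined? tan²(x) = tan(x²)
Claim: tan²(x) = tan(x²).
Test a specific point where both sides are defined: x = 3π/4.
LHS = tan²(x) ≈ 1.0000
RHS = tan(x²) ≈ -0.8977
Since 1.0000 ≠ -0.8977, the equation fails at this point, so it cannot hold for every real x for which both sides are defined.
tan²(x) means (tan x)², squaring the output; tan(x²) squares the input. These are different functions.

Conclusion: No, this is NOT an identity.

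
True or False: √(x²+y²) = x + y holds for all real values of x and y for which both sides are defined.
False.

Claim: √(x²+y²) = x + y.
Test a specific point where both sides are defined: x = 5, y = 1/2.
LHS = √(x²+y²) ≈ 5.0249
RHS = x + y ≈ 5.5000
Since 5.0249 ≠ 5.5000, the equation fails at this point, so it cannot hold for all real values of x and y for which both sides are defined.
(x+y)² = x² + 2xy + y², not x² + y², so the square root does not split this way.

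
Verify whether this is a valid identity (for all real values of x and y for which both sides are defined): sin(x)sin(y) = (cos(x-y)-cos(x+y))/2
Claim: sin(x)sin(y) = (cos(x-y)-cos(x+y))/2.
Reasoning: cos(x-y) = cos(x)cos(y) + sin(x)sin(y) and cos(x+y) = cos(x)cos(y) - sin(x)sin(y). Subtracting, cos(x-y) - cos(x+y) = 2sin(x)sin(y); divide by 2.
So the two sides agree for all real values of x and y for which both sides are defined.

Conclusion: Yes, this is an identity.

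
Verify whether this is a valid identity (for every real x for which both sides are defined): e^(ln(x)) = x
Yes, this is an identity.

Claim: e^(ln(x)) = x.
Reasoning: For x > 0, ln(x) is by definition the exponent p such that e^p = x. Raising e to that exponent therefore returns x: e^(ln x) = x.
So the two sides agree for every real x for which both sides are defined.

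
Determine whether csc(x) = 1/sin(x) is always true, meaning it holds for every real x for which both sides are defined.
Yes, this is an identity.

Claim: csc(x) = 1/sin(x).
Reasoning: csc(x) is by definition the reciprocal of sin(x), wherever sin(x) ≠ 0.
So the two sides agree for every real x for which both sides are defined.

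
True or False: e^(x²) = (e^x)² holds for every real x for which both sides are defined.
False.

Claim: e^(x²) = (e^x)².
Test a specific point where both sides are defined: x = 3.
LHS = e^(x²) ≈ 8103.0839
RHS = (e^x)² ≈ 403.4288
Since 8103.0839 ≠ 403.4288, the equation fails at this point, so it cannot hold for every real x for which both sides are defined.
(e^x)² = e^(2x), and 2x ≠ x² in general.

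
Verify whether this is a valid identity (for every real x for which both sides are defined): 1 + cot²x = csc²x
Claim: 1 + cot²x = csc²x.
Reasoning: Start from sin²x + cos²x = 1 and divide every term by sin²x (allowed wherever cot x and csc x are defined): 1 + cot²x = 1/sin²x = csc²x.
So the two sides agree for every real x for which both sides are defined.

Conclusion: Yes, this is an identity.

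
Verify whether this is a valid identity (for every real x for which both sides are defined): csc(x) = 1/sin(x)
Yes, this is an identity.

Claim: csc(x) = 1/sin(x).
Reasoning: csc(x) is by definition the reciprocal of sin(x), wherever sin(x) ≠ 0.
So the two sides agree for every real x for which both sides are defined.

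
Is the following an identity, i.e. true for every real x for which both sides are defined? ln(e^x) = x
Claim: ln(e^x) = x.
Reasoning: ln is the inverse of the exponential: ln(e^x) asks for the exponent p with e^p = e^x, and since e^p is one-to-one that exponent is p = x.
So the two sides agree for every real x for which both sides are defined.

Conclusion: Yes, this is an identity.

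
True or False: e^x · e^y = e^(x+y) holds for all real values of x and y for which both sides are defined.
True.

Claim: e^x · e^y = e^(x+y).
Reasoning: This is the law of exponents for a common base: multiplying powers adds exponents. E.g. from the series, (Σ x^j/j!)(Σ y^k/k!) = Σ_m (Σ_{j+k=m} x^j y^k/(j!k!)) = Σ_m (x+y)^m/m! by the binomial theorem.
So the two sides agree for all real values of x and y for which both sides are defined.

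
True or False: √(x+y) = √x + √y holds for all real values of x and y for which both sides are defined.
False.

Claim: √(x+y) = √x + √y.
Test a specific point where both sides are defined: x = 2, y = 5.
LHS = √(x+y) ≈ 2.6458
RHS = √x + √y ≈ 3.6503
Since 2.6458 ≠ 3.6503, the equation fails at this point, so it cannot hold for all real values of x and y for which both sides are defined.
Squaring the right side gives x + 2√(xy) + y, not x + y.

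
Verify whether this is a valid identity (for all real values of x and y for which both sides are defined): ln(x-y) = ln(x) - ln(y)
Claim: ln(x-y) = ln(x) - ln(y).
Test a specific point where both sides are defined: x = 5, y = 1.
LHS = ln(x-y) ≈ 1.3863
RHS = ln(x) - ln(y) ≈ 1.6094
Since 1.3863 ≠ 1.6094, the equation fails at this point, so it cannot hold for all real values of x and y for which both sides are defined.
ln(x) - ln(y) = ln(x/y), not ln(x-y).

Conclusion: No, this is NOT an identity.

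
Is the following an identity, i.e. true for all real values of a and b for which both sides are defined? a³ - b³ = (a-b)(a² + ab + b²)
Yes, this is an identity.

Claim: a³ - b³ = (a-b)(a² + ab + b²).
Reasoning: Expand the right side: (a-b)(a² + ab + b²) = a³ + a²b + ab² - a²b - ab² - b³ = a³ - b³ (the middle terms cancel in pairs).
So the two sides agree for all real values of a and b for which both sides are defined.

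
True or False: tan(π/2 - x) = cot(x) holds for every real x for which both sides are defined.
Claim: tan(π/2 - x) = cot(x).
Reasoning: tan(π/2 - x) = sin(π/2 - x)/cos(π/2 - x) = cos(x)/sin(x) = cot(x), using the cofunction identities sin(π/2 - x) = cos(x) and cos(π/2 - x) = sin(x).
So the two sides agree for every real x for which both sides are defined.

Conclusion: True.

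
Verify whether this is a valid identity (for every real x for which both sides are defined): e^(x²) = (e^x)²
Claim: e^(x²) = (e^x)².
Test a specific point where both sides are defined: x = -2.
LHS = e^(x²) ≈ 54.5982
RHS = (e^x)² ≈ 0.0183
Since 54.5982 ≠ 0.0183, the equation fails at this point, so it cannot hold for every real x for which both sides are defined.
(e^x)² = e^(2x), and 2x ≠ x² in general.

Conclusion: No, this is NOT an identity.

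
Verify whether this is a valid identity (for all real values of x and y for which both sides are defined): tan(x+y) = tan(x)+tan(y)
No, this is NOT an identity.

Claim: tan(x+y) = tan(x)+tan(y).
Test a specific point where both sides are defined: x = -π/3, y = π/6.
LHS = tan(x+y) ≈ -0.5774
RHS = tan(x)+tan(y) ≈ -1.1547
Since -0.5774 ≠ -1.1547, the equation fails at this point, so it cannot hold for all real values of x and y for which both sides are defined.
The correct formula is tan(x+y) = (tan(x) + tan(y))/(1 - tan(x)tan(y)).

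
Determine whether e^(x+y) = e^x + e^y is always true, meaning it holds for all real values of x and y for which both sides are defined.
No, this is NOT an identity.

Claim: e^(x+y) = e^x + e^y.
Test a specific point where both sides are defined: x = 3/2, y = 3/2.
LHS = e^(x+y) ≈ 20.0855
RHS = e^x + e^y ≈ 8.9634
Since 20.0855 ≠ 8.9634, the equation fails at this point, so it cannot hold for all real values of x and y for which both sides are defined.
The correct rule is e^(x+y) = e^x · e^y (a product, not a sum).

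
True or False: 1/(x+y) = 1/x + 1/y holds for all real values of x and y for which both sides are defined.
False.

Claim: 1/(x+y) = 1/x + 1/y.
Test a specific point where both sides are defined: x = 3/2, y = 1/2.
LHS = 1/(x+y) ≈ 0.5000
RHS = 1/x + 1/y ≈ 2.6667
Since 0.5000 ≠ 2.6667, the equation fails at this point, so it cannot hold for all real values of x and y for which both sides are defined.
1/x + 1/y = (x+y)/(xy), which is not 1/(x+y).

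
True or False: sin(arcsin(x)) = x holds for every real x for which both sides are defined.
Claim: sin(arcsin(x)) = x.
Reasoning: For -1 ≤ x ≤ 1 (where arcsin is defined), arcsin(x) is by definition an angle whose sine equals x. Taking the sine of that angle returns x. (Note the other order, arcsin(sin x) = x, is NOT an identity.)
So the two sides agree for every real x for which both sides are defined.

Conclusion: True.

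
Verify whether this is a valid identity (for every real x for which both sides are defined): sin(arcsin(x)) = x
Claim: sin(arcsin(x)) = x.
Reasoning: For -1 ≤ x ≤ 1 (where arcsin is defined), arcsin(x) is by definition an angle whose sine equals x. Taking the sine of that angle returns x. (Note the other order, arcsin(sin x) = x, is NOT an identity.)
So the two sides agree for every real x for which both sides are defined.

Conclusion: Yes, this is an identity.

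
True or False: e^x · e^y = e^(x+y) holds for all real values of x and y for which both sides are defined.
True.

Claim: e^x · e^y = e^(x+y).
Reasoning: This is the law of exponents for a common base: multiplying powers adds exponents. E.g. from the series, (Σ x^j/j!)(Σ y^k/k!) = Σ_m (Σ_{j+k=m} x^j y^k/(j!k!)) = Σ_m (x+y)^m/m! by the binomial theorem.
So the two sides agree for all real values of x and y for which both sides are defined.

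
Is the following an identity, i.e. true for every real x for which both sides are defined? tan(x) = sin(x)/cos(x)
Claim: tan(x) = sin(x)/cos(x).
Reasoning: For an angle x whose terminal point on the unit circle is (cos x, sin x), tan(x) is defined as the ratio (second coordinate)/(first coordinate) = sin(x)/cos(x), wherever cos(x) ≠ 0.
So the two sides agree for every real x for which both sides are defined.

Conclusion: Yes, this is an identity.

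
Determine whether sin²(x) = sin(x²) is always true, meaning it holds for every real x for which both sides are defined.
No, this is NOT an identity.

Claim: sin²(x) = sin(x²).
Test a specific point where both sides are defined: x = π/6.
LHS = sin²(x) ≈ 0.2500
RHS = sin(x²) ≈ 0.2707
Since 0.2500 ≠ 0.2707, the equation fails at this point, so it cannot hold for every real x for which both sides are defined.
sin²(x) means (sin x)², squaring the output; sin(x²) squares the input. These are different functions.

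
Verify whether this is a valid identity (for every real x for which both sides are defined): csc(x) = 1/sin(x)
Yes, this is an identity.

Claim: csc(x) = 1/sin(x).
Reasoning: csc(x) is by definition the reciprocal of sin(x), wherever sin(x) ≠ 0.
So the two sides agree for every real x for which both sides are defined.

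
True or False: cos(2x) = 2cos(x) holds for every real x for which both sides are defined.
Claim: cos(2x) = 2cos(x).
Test a specific point where both sides are defined: x = π/6.
LHS = cos(2x) ≈ 0.5000
RHS = 2cos(x) ≈ 1.7321
Since 0.5000 ≠ 1.7321, the equation fails at this point, so it cannot hold for every real x for which both sides are defined.
The correct double-angle formula is cos(2x) = cos²x - sin²x.

Conclusion: False.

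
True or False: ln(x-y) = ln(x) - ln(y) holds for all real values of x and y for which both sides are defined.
Claim: ln(x-y) = ln(x) - ln(y).
Test a specific point where both sides are defined: x = 5, y = 3/2.
LHS = ln(x-y) ≈ 1.2528
RHS = ln(x) - ln(y) ≈ 1.2040
Since 1.2528 ≠ 1.2040, the equation fails at this point, so it cannot hold for all real values of x and y for which both sides are defined.
ln(x) - ln(y) = ln(x/y), not ln(x-y).

Conclusion: False.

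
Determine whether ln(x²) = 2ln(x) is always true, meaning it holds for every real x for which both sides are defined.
Claim: ln(x²) = 2ln(x).
Reasoning: The right side requires x > 0. For x > 0, x² = (e^(ln x))² = e^(2ln x), so ln(x²) = 2ln(x). (For x < 0 the right side is undefined, so those values are outside the claim.)
So the two sides agree for every real x for which both sides are defined.

Conclusion: Yes, this is an identity.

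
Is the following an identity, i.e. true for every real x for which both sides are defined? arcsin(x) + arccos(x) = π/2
Claim: arcsin(x) + arccos(x) = π/2.
Reasoning: Both sides are defined for -1 ≤ x ≤ 1. Let θ = arcsin(x), so sin θ = x and θ ∈ [-π/2, π/2]. Then cos(π/2 - θ) = sin θ = x and π/2 - θ ∈ [0, π], which is exactly the range of arccos, so arccos(x) = π/2 - θ. Adding: arcsin(x) + arccos(x) = θ + (π/2 - θ) = π/2.
So the two sides agree for every real x for which both sides are defined.

Conclusion: Yes, this is an identity.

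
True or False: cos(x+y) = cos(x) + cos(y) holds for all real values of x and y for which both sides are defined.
False.

Claim: cos(x+y) = cos(x) + cos(y).
Test a specific point where both sides are defined: x = 3π/4, y = π/6.
LHS = cos(x+y) ≈ -0.9659
RHS = cos(x) + cos(y) ≈ 0.1589
Since -0.9659 ≠ 0.1589, the equation fails at this point, so it cannot hold for all real values of x and y for which both sides are defined.
The correct expansion is cos(x+y) = cos(x)cos(y) - sin(x)sin(y); cosine is not additive.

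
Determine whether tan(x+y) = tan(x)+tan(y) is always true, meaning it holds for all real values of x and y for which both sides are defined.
No, this is NOT an identity.

Claim: tan(x+y) = tan(x)+tan(y).
Test a specific point where both sides are defined: x = -π/3, y = 3π/4.
LHS = tan(x+y) ≈ 3.7321
RHS = tan(x)+tan(y) ≈ -2.7321
Since 3.7321 ≠ -2.7321, the equation fails at this point, so it cannot hold for all real values of x and y for which both sides are defined.
The correct formula is tan(x+y) = (tan(x) + tan(y))/(1 - tan(x)tan(y)).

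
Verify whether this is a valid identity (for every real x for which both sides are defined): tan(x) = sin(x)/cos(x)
Yes, this is an identity.

Claim: tan(x) = sin(x)/cos(x).
Reasoning: For an angle x whose terminal point on the unit circle is (cos x, sin x), tan(x) is defined as the ratio (second coordinate)/(first coordinate) = sin(x)/cos(x), wherever cos(x) ≠ 0.
So the two sides agree for every real x for which both sides are defined.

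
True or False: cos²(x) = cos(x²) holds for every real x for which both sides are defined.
False.

Claim: cos²(x) = cos(x²).
Test a specific point where both sides are defined: x = 2π/3.
LHS = cos²(x) ≈ 0.2500
RHS = cos(x²) ≈ -0.3202
Since 0.2500 ≠ -0.3202, the equation fails at this point, so it cannot hold for every real x for which both sides are defined.
cos²(x) means (cos x)², squaring the output; cos(x²) squares the input. These are different functions.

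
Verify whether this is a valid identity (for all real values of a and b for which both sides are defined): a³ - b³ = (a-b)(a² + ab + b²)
Claim: a³ - b³ = (a-b)(a² + ab + b²).
Reasoning: Expand the right side: (a-b)(a² + ab + b²) = a³ + a²b + ab² - a²b - ab² - b³ = a³ - b³ (the middle terms cancel in pairs).
So the two sides agree for all real values of a and b for which both sides are defined.

Conclusion: Yes, this is an identity.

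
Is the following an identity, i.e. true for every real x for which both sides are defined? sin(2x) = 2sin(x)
No, this is NOT an identity.

Claim: sin(2x) = 2sin(x).
Test a specific point where both sides are defined: x = -π/3.
LHS = sin(2x) ≈ -0.8660
RHS = 2sin(x) ≈ -1.7321
Since -0.8660 ≠ -1.7321, the equation fails at this point, so it cannot hold for every real x for which both sides are defined.
The correct double-angle formula is sin(2x) = 2sin(x)cos(x).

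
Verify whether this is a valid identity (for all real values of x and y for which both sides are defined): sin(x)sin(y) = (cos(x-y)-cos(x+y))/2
Yes, this is an identity.

Claim: sin(x)sin(y) = (cos(x-y)-cos(x+y))/2.
Reasoning: cos(x-y) = cos(x)cos(y) + sin(x)sin(y) and cos(x+y) = cos(x)cos(y) - sin(x)sin(y). Subtracting, cos(x-y) - cos(x+y) = 2sin(x)sin(y); divide by 2.
So the two sides agree for all real values of x and y for which both sides are defined.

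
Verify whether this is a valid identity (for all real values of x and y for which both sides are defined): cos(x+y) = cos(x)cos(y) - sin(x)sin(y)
Claim: cos(x+y) = cos(x)cos(y) - sin(x)sin(y).
Reasoning: By Euler's formula e^(i(x+y)) = e^(ix)·e^(iy) = (cos x + i·sin x)(cos y + i·sin y). The real part of the left side is cos(x+y); the real part of the product is cos(x)cos(y) - sin(x)sin(y) (since i·i = -1).
So the two sides agree for all real values of x and y for which both sides are defined.

Conclusion: Yes, this is an identity.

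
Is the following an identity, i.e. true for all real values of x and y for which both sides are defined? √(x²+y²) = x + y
Claim: √(x²+y²) = x + y.
Test a specific point where both sides are defined: x = 2, y = 4.
LHS = √(x²+y²) ≈ 4.4721
RHS = x + y ≈ 6.0000
Since 4.4721 ≠ 6.0000, the equation fails at this point, so it cannot hold for all real values of x and y for which both sides are defined.
(x+y)² = x² + 2xy + y², not x² + y², so the square root does not split this way.

Conclusion: No, this is NOT an identity.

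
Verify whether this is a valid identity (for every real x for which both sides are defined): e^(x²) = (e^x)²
No, this is NOT an identity.

Claim: e^(x²) = (e^x)².
Test a specific point where both sides are defined: x = -1.
LHS = e^(x²) ≈ 2.7183
RHS = (e^x)² ≈ 0.1353
Since 2.7183 ≠ 0.1353, the equation fails at this point, so it cannot hold for every real x for which both sides are defined.
(e^x)² = e^(2x), and 2x ≠ x² in general.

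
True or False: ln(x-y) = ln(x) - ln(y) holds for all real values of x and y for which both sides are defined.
False.

Claim: ln(x-y) = ln(x) - ln(y).
Test a specific point where both sides are defined: x = 4, y = 3/2.
LHS = ln(x-y) ≈ 0.9163
RHS = ln(x) - ln(y) ≈ 0.9808
Since 0.9163 ≠ 0.9808, the equation fails at this point, so it cannot hold for all real values of x and y for which both sides are defined.
ln(x) - ln(y) = ln(x/y), not ln(x-y).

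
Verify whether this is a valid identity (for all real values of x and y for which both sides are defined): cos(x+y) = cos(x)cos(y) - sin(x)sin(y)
Yes, this is an identity.

Claim: cos(x+y) = cos(x)cos(y) - sin(x)sin(y).
Reasoning: By Euler's formula e^(i(x+y)) = e^(ix)·e^(iy) = (cos x + i·sin x)(cos y + i·sin y). The real part of the left side is cos(x+y); the real part of the product is cos(x)cos(y) - sin(x)sin(y) (since i·i = -1).
So the two sides agree for all real values of x and y for which both sides are defined.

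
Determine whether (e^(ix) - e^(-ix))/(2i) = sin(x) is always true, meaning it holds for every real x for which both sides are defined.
Claim: (e^(ix) - e^(-ix))/(2i) = sin(x).
Reasoning: By Euler's formula e^(ix) = cos(x) + i·sin(x) and e^(-ix) = cos(x) - i·sin(x). Subtracting cancels the cosine terms: e^(ix) - e^(-ix) = 2i·sin(x); divide by 2i.
So the two sides agree for every real x for which both sides are defined.

Conclusion: Yes, this is an identity.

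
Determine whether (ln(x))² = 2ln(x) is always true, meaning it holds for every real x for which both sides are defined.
No, this is NOT an identity.

Claim: (ln(x))² = 2ln(x).
Test a specific point where both sides are defined: x = 2.
LHS = (ln(x))² ≈ 0.4805
RHS = 2ln(x) ≈ 1.3863
Since 0.4805 ≠ 1.3863, the equation fails at this point, so it cannot hold for every real x for which both sides are defined.
2ln(x) equals ln(x²), which is not the same as (ln x)².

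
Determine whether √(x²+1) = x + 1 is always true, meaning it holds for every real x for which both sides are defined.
No, this is NOT an identity.

Claim: √(x²+1) = x + 1.
Test a specific point where both sides are defined: x = -3.
LHS = √(x²+1) ≈ 3.1623
RHS = x + 1 ≈ -2.0000
Since 3.1623 ≠ -2.0000, the equation fails at this point, so it cannot hold for every real x for which both sides are defined.
(x+1)² = x² + 2x + 1 ≠ x² + 1 unless x = 0.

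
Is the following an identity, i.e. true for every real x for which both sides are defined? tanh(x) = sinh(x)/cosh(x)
Claim: tanh(x) = sinh(x)/cosh(x).
Reasoning: tanh(x) is defined as sinh(x)/cosh(x) = (e^x - e^-x)/(e^x + e^-x); cosh(x) ≥ 1 is never zero, so this holds for every real x.
So the two sides agree for every real x for which both sides are defined.

Conclusion: Yes, this is an identity.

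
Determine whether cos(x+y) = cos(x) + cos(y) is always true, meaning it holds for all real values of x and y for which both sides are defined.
No, this is NOT an identity.

Claim: cos(x+y) = cos(x) + cos(y).
Test a specific point where both sides are defined: x = 2π/3, y = π/2.
LHS = cos(x+y) ≈ -0.8660
RHS = cos(x) + cos(y) ≈ -0.5000
Since -0.8660 ≠ -0.5000, the equation fails at this point, so it cannot hold for all real values of x and y for which both sides are defined.
The correct expansion is cos(x+y) = cos(x)cos(y) - sin(x)sin(y); cosine is not additive.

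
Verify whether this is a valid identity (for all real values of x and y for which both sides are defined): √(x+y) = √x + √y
No, this is NOT an identity.

Claim: √(x+y) = √x + √y.
Test a specific point where both sides are defined: x = 3/2, y = 3.
LHS = √(x+y) ≈ 2.1213
RHS = √x + √y ≈ 2.9568
Since 2.1213 ≠ 2.9568, the equation fails at this point, so it cannot hold for all real values of x and y for which both sides are defined.
Squaring the right side gives x + 2√(xy) + y, not x + y.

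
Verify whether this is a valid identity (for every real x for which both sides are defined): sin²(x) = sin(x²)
No, this is NOT an identity.

Claim: sin²(x) = sin(x²).
Test a specific point where both sides are defined: x = π.
LHS = sin²(x) ≈ 0.0000
RHS = sin(x²) ≈ -0.4303
Since 0.0000 ≠ -0.4303, the equation fails at this point, so it cannot hold for every real x for which both sides are defined.
sin²(x) means (sin x)², squaring the output; sin(x²) squares the input. These are different functions.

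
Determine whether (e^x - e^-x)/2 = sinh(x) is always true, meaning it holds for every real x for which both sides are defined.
Yes, this is an identity.

Claim: (e^x - e^-x)/2 = sinh(x).
Reasoning: This is exactly the definition of the hyperbolic sine: sinh(x) := (e^x - e^-x)/2.
So the two sides agree for every real x for which both sides are defined.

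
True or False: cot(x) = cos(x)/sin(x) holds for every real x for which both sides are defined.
True.

Claim: cot(x) = cos(x)/sin(x).
Reasoning: cot(x) is defined as 1/tan(x) = 1/(sin(x)/cos(x)) = cos(x)/sin(x), wherever sin(x) ≠ 0.
So the two sides agree for every real x for which both sides are defined.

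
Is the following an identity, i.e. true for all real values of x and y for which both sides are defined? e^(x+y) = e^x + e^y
No, this is NOT an identity.

Claim: e^(x+y) = e^x + e^y.
Test a specific point where both sides are defined: x = -2, y = 4.
LHS = e^(x+y) ≈ 7.3891
RHS = e^x + e^y ≈ 54.7335
Since 7.3891 ≠ 54.7335, the equation fails at this point, so it cannot hold for all real values of x and y for which both sides are defined.
The correct rule is e^(x+y) = e^x · e^y (a product, not a sum).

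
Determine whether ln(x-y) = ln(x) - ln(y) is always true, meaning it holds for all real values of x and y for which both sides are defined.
Claim: ln(x-y) = ln(x) - ln(y).
Test a specific point where both sides are defined: x = 5, y = 1/2.
LHS = ln(x-y) ≈ 1.5041
RHS = ln(x) - ln(y) ≈ 2.3026
Since 1.5041 ≠ 2.3026, the equation fails at this point, so it cannot hold for all real values of x and y for which both sides are defined.
ln(x) - ln(y) = ln(x/y), not ln(x-y).

Conclusion: No, this is NOT an identity.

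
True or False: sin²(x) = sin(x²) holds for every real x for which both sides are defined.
False.

Claim: sin²(x) = sin(x²).
Test a specific point where both sides are defined: x = π/4.
LHS = sin²(x) ≈ 0.5000
RHS = sin(x²) ≈ 0.5785
Since 0.5000 ≠ 0.5785, the equation fails at this point, so it cannot hold for every real x for which both sides are defined.
sin²(x) means (sin x)², squaring the output; sin(x²) squares the input. These are different functions.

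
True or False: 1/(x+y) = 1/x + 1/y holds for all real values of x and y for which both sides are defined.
Claim: 1/(x+y) = 1/x + 1/y.
Test a specific point where both sides are defined: x = 2, y = 3/2.
LHS = 1/(x+y) ≈ 0.2857
RHS = 1/x + 1/y ≈ 1.1667
Since 0.2857 ≠ 1.1667, the equation fails at this point, so it cannot hold for all real values of x and y for which both sides are defined.
1/x + 1/y = (x+y)/(xy), which is not 1/(x+y).

Conclusion: False.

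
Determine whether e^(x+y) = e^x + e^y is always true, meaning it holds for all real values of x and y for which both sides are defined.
Claim: e^(x+y) = e^x + e^y.
Test a specific point where both sides are defined: x = 1/2, y = 5.
LHS = e^(x+y) ≈ 244.6919
RHS = e^x + e^y ≈ 150.0619
Since 244.6919 ≠ 150.0619, the equation fails at this point, so it cannot hold for all real values of x and y for which both sides are defined.
The correct rule is e^(x+y) = e^x · e^y (a product, not a sum).

Conclusion: No, this is NOT an identity.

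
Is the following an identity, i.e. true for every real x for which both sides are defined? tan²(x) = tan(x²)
Claim: tan²(x) = tan(x²).
Test a specific point where both sides are defined: x = π/6.
LHS = tan²(x) ≈ 0.3333
RHS = tan(x²) ≈ 0.2812
Since 0.3333 ≠ 0.2812, the equation fails at this point, so it cannot hold for every real x for which both sides are defined.
tan²(x) means (tan x)², squaring the output; tan(x²) squares the input. These are different functions.

Conclusion: No, this is NOT an identity.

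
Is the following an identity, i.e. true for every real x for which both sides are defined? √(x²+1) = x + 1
Claim: √(x²+1) = x + 1.
Test a specific point where both sides are defined: x = 3.
LHS = √(x²+1) ≈ 3.1623
RHS = x + 1 ≈ 4.0000
Since 3.1623 ≠ 4.0000, the equation fails at this point, so it cannot hold for every real x for which both sides are defined.
(x+1)² = x² + 2x + 1 ≠ x² + 1 unless x = 0.

Conclusion: No, this is NOT an identity.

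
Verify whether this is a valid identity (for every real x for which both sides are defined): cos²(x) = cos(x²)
No, this is NOT an identity.

Claim: cos²(x) = cos(x²).
Test a specific point where both sides are defined: x = 2π/3.
LHS = cos²(x) ≈ 0.2500
RHS = cos(x²) ≈ -0.3202
Since 0.2500 ≠ -0.3202, the equation fails at this point, so it cannot hold for every real x for which both sides are defined.
cos²(x) means (cos x)², squaring the output; cos(x²) squares the input. These are different functions.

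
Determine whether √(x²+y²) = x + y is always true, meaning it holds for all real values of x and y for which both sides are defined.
Claim: √(x²+y²) = x + y.
Test a specific point where both sides are defined: x = -3, y = -1.
LHS = √(x²+y²) ≈ 3.1623
RHS = x + y ≈ -4.0000
Since 3.1623 ≠ -4.0000, the equation fails at this point, so it cannot hold for all real values of x and y for which both sides are defined.
(x+y)² = x² + 2xy + y², not x² + y², so the square root does not split this way.

Conclusion: No, this is NOT an identity.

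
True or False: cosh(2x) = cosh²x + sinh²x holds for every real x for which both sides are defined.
Claim: cosh(2x) = cosh²x + sinh²x.
Reasoning: cosh²x = (e^(2x) + 2 + e^(-2x))/4 and sinh²x = (e^(2x) - 2 + e^(-2x))/4. Adding gives (2e^(2x) + 2e^(-2x))/4 = (e^(2x) + e^(-2x))/2 = cosh(2x).
So the two sides agree for every real x for which both sides are defined.

Conclusion: True.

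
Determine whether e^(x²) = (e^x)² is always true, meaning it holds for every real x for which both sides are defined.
No, this is NOT an identity.

Claim: e^(x²) = (e^x)².
Test a specific point where both sides are defined: x = -1.
LHS = e^(x²) ≈ 2.7183
RHS = (e^x)² ≈ 0.1353
Since 2.7183 ≠ 0.1353, the equation fails at this point, so it cannot hold for every real x for which both sides are defined.
(e^x)² = e^(2x), and 2x ≠ x² in general.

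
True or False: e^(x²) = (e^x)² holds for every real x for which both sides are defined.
False.

Claim: e^(x²) = (e^x)².
Test a specific point where both sides are defined: x = 3/2.
LHS = e^(x²) ≈ 9.4877
RHS = (e^x)² ≈ 20.0855
Since 9.4877 ≠ 20.0855, the equation fails at this point, so it cannot hold for every real x for which both sides are defined.
(e^x)² = e^(2x), and 2x ≠ x² in general.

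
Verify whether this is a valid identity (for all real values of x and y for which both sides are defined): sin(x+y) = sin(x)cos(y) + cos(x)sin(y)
Yes, this is an identity.

Claim: sin(x+y) = sin(x)cos(y) + cos(x)sin(y).
Reasoning: By Euler's formula e^(i(x+y)) = e^(ix)·e^(iy) = (cos x + i·sin x)(cos y + i·sin y). The imaginary part of the left side is sin(x+y); the imaginary part of the product is sin(x)cos(y) + cos(x)sin(y).
So the two sides agree for all real values of x and y for which both sides are defined.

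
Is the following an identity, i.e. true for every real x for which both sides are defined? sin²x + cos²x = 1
Yes, this is an identity.

Claim: sin²x + cos²x = 1.
Reasoning: The point (cos x, sin x) lies on the unit circle X² + Y² = 1, so cos²x + sin²x = 1 for every real x.
So the two sides agree for every real x for which both sides are defined.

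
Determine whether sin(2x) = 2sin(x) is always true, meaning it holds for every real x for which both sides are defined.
Claim: sin(2x) = 2sin(x).
Test a specific point where both sides are defined: x = 2π/3.
LHS = sin(2x) ≈ -0.8660
RHS = 2sin(x) ≈ 1.7321
Since -0.8660 ≠ 1.7321, the equation fails at this point, so it cannot hold for every real x for which both sides are defined.
The correct double-angle formula is sin(2x) = 2sin(x)cos(x).

Conclusion: No, this is NOT an identity.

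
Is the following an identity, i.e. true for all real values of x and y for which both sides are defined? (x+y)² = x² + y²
No, this is NOT an identity.

Claim: (x+y)² = x² + y².
Test a specific point where both sides are defined: x = 1, y = 1.
LHS = (x+y)² ≈ 4.0000
RHS = x² + y² ≈ 2.0000
Since 4.0000 ≠ 2.0000, the equation fails at this point, so it cannot hold for all real values of x and y for which both sides are defined.
The correct expansion is (x+y)² = x² + 2xy + y²; the cross term 2xy is missing.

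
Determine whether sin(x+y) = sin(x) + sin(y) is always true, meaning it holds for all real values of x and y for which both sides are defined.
No, this is NOT an identity.

Claim: sin(x+y) = sin(x) + sin(y).
Test a specific point where both sides are defined: x = 2π/3, y = π/6.
LHS = sin(x+y) ≈ 0.5000
RHS = sin(x) + sin(y) ≈ 1.3660
Since 0.5000 ≠ 1.3660, the equation fails at this point, so it cannot hold for all real values of x and y for which both sides are defined.
The correct expansion is sin(x+y) = sin(x)cos(y) + cos(x)sin(y); sine is not additive.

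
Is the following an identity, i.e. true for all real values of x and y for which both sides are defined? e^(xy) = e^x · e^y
Claim: e^(xy) = e^x · e^y.
Test a specific point where both sides are defined: x = -1, y = 3.
LHS = e^(xy) ≈ 0.0498
RHS = e^x · e^y ≈ 7.3891
Since 0.0498 ≠ 7.3891, the equation fails at this point, so it cannot hold for all real values of x and y for which both sides are defined.
e^x · e^y = e^(x+y), not e^(xy).

Conclusion: No, this is NOT an identity.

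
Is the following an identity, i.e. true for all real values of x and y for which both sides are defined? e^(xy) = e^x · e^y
No, this is NOT an identity.

Claim: e^(xy) = e^x · e^y.
Test a specific point where both sides are defined: x = 4, y = -1.
LHS = e^(xy) ≈ 0.0183
RHS = e^x · e^y ≈ 20.0855
Since 0.0183 ≠ 20.0855, the equation fails at this point, so it cannot hold for all real values of x and y for which both sides are defined.
e^x · e^y = e^(x+y), not e^(xy).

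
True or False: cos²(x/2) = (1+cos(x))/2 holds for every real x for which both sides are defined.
True.

Claim: cos²(x/2) = (1+cos(x))/2.
Reasoning: Use cos(2θ) = 2cos²θ - 1 with θ = x/2: cos(x) = 2cos²(x/2) - 1. Solving for cos²(x/2) gives (1 + cos(x))/2.
So the two sides agree for every real x for which both sides are defined.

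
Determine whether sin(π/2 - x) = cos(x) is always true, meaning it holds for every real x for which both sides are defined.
Claim: sin(π/2 - x) = cos(x).
Reasoning: Use sin(u - v) = sin(u)cos(v) - cos(u)sin(v) with u = π/2, v = x: sin(π/2)cos(x) - cos(π/2)sin(x) = 1·cos(x) - 0·sin(x) = cos(x).
So the two sides agree for every real x for which both sides are defined.

Conclusion: Yes, this is an identity.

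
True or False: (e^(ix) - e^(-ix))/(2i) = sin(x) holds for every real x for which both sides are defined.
Claim: (e^(ix) - e^(-ix))/(2i) = sin(x).
Reasoning: By Euler's formula e^(ix) = cos(x) + i·sin(x) and e^(-ix) = cos(x) - i·sin(x). Subtracting cancels the cosine terms: e^(ix) - e^(-ix) = 2i·sin(x); divide by 2i.
So the two sides agree for every real x for which both sides are defined.

Conclusion: True.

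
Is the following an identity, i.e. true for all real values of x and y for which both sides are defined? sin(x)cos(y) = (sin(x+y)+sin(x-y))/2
Claim: sin(x)cos(y) = (sin(x+y)+sin(x-y))/2.
Reasoning: sin(x+y) = sin(x)cos(y) + cos(x)sin(y) and sin(x-y) = sin(x)cos(y) - cos(x)sin(y). Adding, sin(x+y) + sin(x-y) = 2sin(x)cos(y); divide by 2.
So the two sides agree for all real values of x and y for which both sides are defined.

Conclusion: Yes, this is an identity.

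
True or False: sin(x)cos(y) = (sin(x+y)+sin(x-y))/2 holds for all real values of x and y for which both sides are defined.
True.

Claim: sin(x)cos(y) = (sin(x+y)+sin(x-y))/2.
Reasoning: sin(x+y) = sin(x)cos(y) + cos(x)sin(y) and sin(x-y) = sin(x)cos(y) - cos(x)sin(y). Adding, sin(x+y) + sin(x-y) = 2sin(x)cos(y); divide by 2.
So the two sides agree for all real values of x and y for which both sides are defined.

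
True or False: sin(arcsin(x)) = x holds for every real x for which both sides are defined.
True.

Claim: sin(arcsin(x)) = x.
Reasoning: For -1 ≤ x ≤ 1 (where arcsin is defined), arcsin(x) is by definition an angle whose sine equals x. Taking the sine of that angle returns x. (Note the other order, arcsin(sin x) = x, is NOT an identity.)
So the two sides agree for every real x for which both sides are defined.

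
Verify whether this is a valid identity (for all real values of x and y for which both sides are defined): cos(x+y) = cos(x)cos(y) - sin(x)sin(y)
Yes, this is an identity.

Claim: cos(x+y) = cos(x)cos(y) - sin(x)sin(y).
Reasoning: By Euler's formula e^(i(x+y)) = e^(ix)·e^(iy) = (cos x + i·sin x)(cos y + i·sin y). The real part of the left side is cos(x+y); the real part of the product is cos(x)cos(y) - sin(x)sin(y) (since i·i = -1).
So the two sides agree for all real values of x and y for which both sides are defined.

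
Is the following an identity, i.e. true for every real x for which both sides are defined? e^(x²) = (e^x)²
Claim: e^(x²) = (e^x)².
Test a specific point where both sides are defined: x = -2.
LHS = e^(x²) ≈ 54.5982
RHS = (e^x)² ≈ 0.0183
Since 54.5982 ≠ 0.0183, the equation fails at this point, so it cannot hold for every real x for which both sides are defined.
(e^x)² = e^(2x), and 2x ≠ x² in general.

Conclusion: No, this is NOT an identity.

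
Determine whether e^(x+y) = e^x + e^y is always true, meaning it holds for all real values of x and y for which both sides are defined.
Claim: e^(x+y) = e^x + e^y.
Test a specific point where both sides are defined: x = 1/2, y = 3/2.
LHS = e^(x+y) ≈ 7.3891
RHS = e^x + e^y ≈ 6.1304
Since 7.3891 ≠ 6.1304, the equation fails at this point, so it cannot hold for all real values of x and y for which both sides are defined.
The correct rule is e^(x+y) = e^x · e^y (a product, not a sum).

Conclusion: No, this is NOT an identity.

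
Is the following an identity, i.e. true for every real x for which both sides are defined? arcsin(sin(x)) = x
Claim: arcsin(sin(x)) = x.
Test a specific point where both sides are defined: x = π.
LHS = arcsin(sin(x)) ≈ 0.0000
RHS = x ≈ 3.1416
Since 0.0000 ≠ 3.1416, the equation fails at this point, so it cannot hold for every real x for which both sides are defined.
arcsin only returns values in [-π/2, π/2], so arcsin(sin(x)) = x holds only for x in that interval, not for all real x.

Conclusion: No, this is NOT an identity.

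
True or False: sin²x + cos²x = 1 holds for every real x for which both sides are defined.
True.

Claim: sin²x + cos²x = 1.
Reasoning: The point (cos x, sin x) lies on the unit circle X² + Y² = 1, so cos²x + sin²x = 1 for every real x.
So the two sides agree for every real x for which both sides are defined.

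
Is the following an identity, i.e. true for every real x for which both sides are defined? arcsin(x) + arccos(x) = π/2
Claim: arcsin(x) + arccos(x) = π/2.
Reasoning: Both sides are defined for -1 ≤ x ≤ 1. Let θ = arcsin(x), so sin θ = x and θ ∈ [-π/2, π/2]. Then cos(π/2 - θ) = sin θ = x and π/2 - θ ∈ [0, π], which is exactly the range of arccos, so arccos(x) = π/2 - θ. Adding: arcsin(x) + arccos(x) = θ + (π/2 - θ) = π/2.
So the two sides agree for every real x for which both sides are defined.

Conclusion: Yes, this is an identity.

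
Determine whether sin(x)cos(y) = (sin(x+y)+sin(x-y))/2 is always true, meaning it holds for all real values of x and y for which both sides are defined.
Yes, this is an identity.

Claim: sin(x)cos(y) = (sin(x+y)+sin(x-y))/2.
Reasoning: sin(x+y) = sin(x)cos(y) + cos(x)sin(y) and sin(x-y) = sin(x)cos(y) - cos(x)sin(y). Adding, sin(x+y) + sin(x-y) = 2sin(x)cos(y); divide by 2.
So the two sides agree for all real values of x and y for which both sides are defined.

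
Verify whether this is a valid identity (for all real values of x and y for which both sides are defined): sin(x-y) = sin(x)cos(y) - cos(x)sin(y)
Yes, this is an identity.

Claim: sin(x-y) = sin(x)cos(y) - cos(x)sin(y).
Reasoning: Replace y by -y in sin(x+y) = sin(x)cos(y) + cos(x)sin(y) and use cos(-y) = cos(y), sin(-y) = -sin(y): sin(x-y) = sin(x)cos(y) - cos(x)sin(y).
So the two sides agree for all real values of x and y for which both sides are defined.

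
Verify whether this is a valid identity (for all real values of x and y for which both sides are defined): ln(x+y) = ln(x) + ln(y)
No, this is NOT an identity.

Claim: ln(x+y) = ln(x) + ln(y).
Test a specific point where both sides are defined: x = 2, y = 3.
LHS = ln(x+y) ≈ 1.6094
RHS = ln(x) + ln(y) ≈ 1.7918
Since 1.6094 ≠ 1.7918, the equation fails at this point, so it cannot hold for all real values of x and y for which both sides are defined.
ln(x) + ln(y) = ln(xy), not ln(x+y).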